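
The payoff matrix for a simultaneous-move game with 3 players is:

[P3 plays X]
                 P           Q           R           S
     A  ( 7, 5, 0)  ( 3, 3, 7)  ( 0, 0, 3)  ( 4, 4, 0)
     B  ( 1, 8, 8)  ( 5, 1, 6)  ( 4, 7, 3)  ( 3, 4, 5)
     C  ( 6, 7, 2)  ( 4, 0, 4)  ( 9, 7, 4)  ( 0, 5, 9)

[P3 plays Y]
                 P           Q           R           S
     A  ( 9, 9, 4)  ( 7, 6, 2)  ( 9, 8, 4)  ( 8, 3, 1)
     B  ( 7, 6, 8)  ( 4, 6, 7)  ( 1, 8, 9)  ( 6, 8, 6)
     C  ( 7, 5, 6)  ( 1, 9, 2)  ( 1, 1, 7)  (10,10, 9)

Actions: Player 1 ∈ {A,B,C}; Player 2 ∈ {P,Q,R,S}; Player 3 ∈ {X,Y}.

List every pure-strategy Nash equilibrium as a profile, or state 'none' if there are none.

(A,P,X): not NE [P3→Y gives 4>0]
(A,P,Y): NE
(A,Q,X): not NE [P1→B gives 5>3; P2→P gives 5>3]
(A,Q,Y): not NE [P2→P gives 9>6; P3→X gives 7>2]
(A,R,X): not NE [P1→C gives 9>0; P2→P gives 5>0; P3→Y gives 4>3]
(A,R,Y): not NE [P2→P gives 9>8]
(A,S,X): not NE [P2→P gives 5>4; P3→Y gives 1>0]
(A,S,Y): not NE [P1→C gives 10>8; P2→P gives 9>3]
(B,P,X): not NE [P1→A gives 7>1]
(B,P,Y): not NE [P1→A gives 9>7; P2→S gives 8>6]
(B,Q,X): not NE [P2→P gives 8>1; P3→Y gives 7>6]
(B,Q,Y): not NE [P1→A gives 7>4; P2→S gives 8>6]
(B,R,X): not NE [P1→C gives 9>4; P2→P gives 8>7; P3→Y gives 9>3]
(B,R,Y): not NE [P1→A gives 9>1]
(B,S,X): not NE [P1→A gives 4>3; P2→P gives 8>4; P3→Y gives 6>5]
(B,S,Y): not NE [P1→C gives 10>6]
(C,P,X): not NE [P1→A gives 7>6; P3→Y gives 6>2]
(C,P,Y): not NE [P1→A gives 9>7; P2→S gives 10>5]
(C,Q,X): not NE [P1→B gives 5>4; P2→R gives 7>0]
(C,Q,Y): not NE [P1→A gives 7>1; P2→S gives 10>9; P3→X gives 4>2]
(C,R,X): not NE [P3→Y gives 7>4]
(C,R,Y): not NE [P1→A gives 9>1; P2→S gives 10>1]
(C,S,X): not NE [P1→A gives 4>0; P2→R gives 7>5]
(C,S,Y): NE

NE set: (A,P,Y), (C,S,Y)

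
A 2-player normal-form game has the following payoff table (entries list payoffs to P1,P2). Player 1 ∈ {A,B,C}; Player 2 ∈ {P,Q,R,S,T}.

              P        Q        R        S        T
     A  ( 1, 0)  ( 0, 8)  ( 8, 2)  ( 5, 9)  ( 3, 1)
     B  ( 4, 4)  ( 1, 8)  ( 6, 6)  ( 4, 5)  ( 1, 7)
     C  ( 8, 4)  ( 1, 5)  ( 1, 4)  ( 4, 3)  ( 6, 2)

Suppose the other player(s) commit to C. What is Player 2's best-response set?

argmax u_2 = {Q}

u_2(P vs C) = 4
u_2(Q vs C) = 5
u_2(R vs C) = 4
u_2(S vs C) = 3
u_2(T vs C) = 2
max payoff 5 at {Q}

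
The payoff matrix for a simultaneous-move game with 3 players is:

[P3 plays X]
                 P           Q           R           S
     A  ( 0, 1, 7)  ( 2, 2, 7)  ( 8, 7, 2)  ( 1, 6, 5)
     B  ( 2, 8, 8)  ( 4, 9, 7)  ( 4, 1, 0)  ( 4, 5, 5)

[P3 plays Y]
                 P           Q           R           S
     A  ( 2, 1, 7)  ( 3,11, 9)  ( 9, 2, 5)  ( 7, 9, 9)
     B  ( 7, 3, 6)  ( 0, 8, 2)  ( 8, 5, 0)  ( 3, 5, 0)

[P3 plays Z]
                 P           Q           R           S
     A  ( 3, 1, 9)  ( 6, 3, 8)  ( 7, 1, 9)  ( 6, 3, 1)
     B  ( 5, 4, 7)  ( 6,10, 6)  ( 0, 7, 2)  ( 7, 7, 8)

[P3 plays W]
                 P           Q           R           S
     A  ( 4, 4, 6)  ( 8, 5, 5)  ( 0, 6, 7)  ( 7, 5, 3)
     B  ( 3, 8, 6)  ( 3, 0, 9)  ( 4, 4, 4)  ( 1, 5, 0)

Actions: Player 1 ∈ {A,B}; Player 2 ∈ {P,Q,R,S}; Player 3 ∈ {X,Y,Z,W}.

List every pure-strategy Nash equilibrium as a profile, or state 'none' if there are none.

(A,P,X): not NE [P1→B gives 2>0; P2→R gives 7>1; P3→Z gives 9>7]
(A,P,Y): not NE [P1→B gives 7>2; P2→Q gives 11>1; P3→Z gives 9>7]
(A,P,Z): not NE [P1→B gives 5>3; P2→S gives 3>1]
(A,P,W): not NE [P2→R gives 6>4; P3→Z gives 9>6]
(A,Q,X): not NE [P1→B gives 4>2; P2→R gives 7>2; P3→Y gives 9>7]
(A,Q,Y): NE
(A,Q,Z): not NE [P3→Y gives 9>8]
(A,Q,W): not NE [P2→R gives 6>5; P3→Y gives 9>5]
(A,R,X): not NE [P3→Z gives 9>2]
(A,R,Y): not NE [P2→Q gives 11>2; P3→Z gives 9>5]
(A,R,Z): not NE [P2→S gives 3>1]
(A,R,W): not NE [P1→B gives 4>0; P3→Z gives 9>7]
(A,S,X): not NE [P1→B gives 4>1; P2→R gives 7>6; P3→Y gives 9>5]
(A,S,Y): not NE [P2→Q gives 11>9]
(A,S,Z): not NE [P1→B gives 7>6; P3→Y gives 9>1]
(A,S,W): not NE [P2→R gives 6>5; P3→Y gives 9>3]
(B,P,X): not NE [P2→Q gives 9>8]
(B,P,Y): not NE [P2→Q gives 8>3; P3→X gives 8>6]
(B,P,Z): not NE [P2→Q gives 10>4; P3→X gives 8>7]
(B,P,W): not NE [P1→A gives 4>3; P3→X gives 8>6]
(B,Q,X): not NE [P3→W gives 9>7]
(B,Q,Y): not NE [P1→A gives 3>0; P3→W gives 9>2]
(B,Q,Z): not NE [P3→W gives 9>6]
(B,Q,W): not NE [P1→A gives 8>3; P2→P gives 8>0]
(B,R,X): not NE [P1→A gives 8>4; P2→Q gives 9>1; P3→W gives 4>0]
(B,R,Y): not NE [P1→A gives 9>8; P2→Q gives 8>5; P3→W gives 4>0]
(B,R,Z): not NE [P1→A gives 7>0; P2→Q gives 10>7; P3→W gives 4>2]
(B,R,W): not NE [P2→P gives 8>4]
(B,S,X): not NE [P2→Q gives 9>5; P3→Z gives 8>5]
(B,S,Y): not NE [P1→A gives 7>3; P2→Q gives 8>5; P3→Z gives 8>0]
(B,S,Z): not NE [P2→Q gives 10>7]
(B,S,W): not NE [P1→A gives 7>1; P2→P gives 8>5; P3→Z gives 8>0]

NE set: (A,Q,Y)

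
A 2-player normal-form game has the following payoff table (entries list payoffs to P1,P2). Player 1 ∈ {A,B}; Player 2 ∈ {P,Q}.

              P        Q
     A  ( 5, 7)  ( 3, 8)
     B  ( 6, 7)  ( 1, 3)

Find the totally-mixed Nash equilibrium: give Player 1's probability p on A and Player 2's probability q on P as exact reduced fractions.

P1 indiff ⇒ q·5+(1-q)·3 = q·6+(1-q)·1 ⇒ q(-1) = (1-q)(-2) ⇒ q = 2/3
P2 indiff ⇒ p·7+(1-p)·7 = p·8+(1-p)·3 ⇒ p(-1) = (1-p)(-4) ⇒ p = 4/5

p=4/5, q=2/3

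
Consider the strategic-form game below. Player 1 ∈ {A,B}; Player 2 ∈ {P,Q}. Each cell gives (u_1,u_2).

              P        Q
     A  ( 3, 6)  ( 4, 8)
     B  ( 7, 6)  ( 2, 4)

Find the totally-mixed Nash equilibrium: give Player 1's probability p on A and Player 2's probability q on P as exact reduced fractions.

p=1/2, q=1/3

P1 indiff ⇒ q·3+(1-q)·4 = q·7+(1-q)·2 ⇒ q(-4) = (1-q)(-2) ⇒ q = 1/3
P2 indiff ⇒ p·6+(1-p)·6 = p·8+(1-p)·4 ⇒ p(-2) = (1-p)(-2) ⇒ p = 1/2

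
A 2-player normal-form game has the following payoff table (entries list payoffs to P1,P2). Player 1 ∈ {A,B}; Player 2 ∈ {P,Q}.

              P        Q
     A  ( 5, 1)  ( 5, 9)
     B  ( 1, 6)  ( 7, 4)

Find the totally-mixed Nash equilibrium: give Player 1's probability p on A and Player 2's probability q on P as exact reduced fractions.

P1 mixes 1/5 on A; P2 mixes 1/3 on P

P1 indiff ⇒ q·5+(1-q)·5 = q·1+(1-q)·7 ⇒ q(4) = (1-q)(2) ⇒ q = 1/3
P2 indiff ⇒ p·1+(1-p)·6 = p·9+(1-p)·4 ⇒ p(-8) = (1-p)(-2) ⇒ p = 1/5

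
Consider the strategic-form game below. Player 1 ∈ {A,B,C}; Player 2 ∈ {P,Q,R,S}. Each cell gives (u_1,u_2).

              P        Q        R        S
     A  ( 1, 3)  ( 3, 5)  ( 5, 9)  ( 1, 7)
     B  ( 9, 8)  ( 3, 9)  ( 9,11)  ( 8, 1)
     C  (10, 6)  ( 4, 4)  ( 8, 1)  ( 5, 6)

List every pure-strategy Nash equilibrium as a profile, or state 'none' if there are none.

(A,P): not NE [P1→C gives 10>1; P2→R gives 9>3]
(A,Q): not NE [P1→C gives 4>3; P2→R gives 9>5]
(A,R): not NE [P1→B gives 9>5]
(A,S): not NE [P1→B gives 8>1; P2→R gives 9>7]
(B,P): not NE [P1→C gives 10>9; P2→R gives 11>8]
(B,Q): not NE [P1→C gives 4>3; P2→R gives 11>9]
(B,R): NE
(B,S): not NE [P2→R gives 11>1]
(C,P): NE
(C,Q): not NE [P2→S gives 6>4]
(C,R): not NE [P1→B gives 9>8; P2→S gives 6>1]
(C,S): not NE [P1→B gives 8>5]

NE set: (B,R), (C,P)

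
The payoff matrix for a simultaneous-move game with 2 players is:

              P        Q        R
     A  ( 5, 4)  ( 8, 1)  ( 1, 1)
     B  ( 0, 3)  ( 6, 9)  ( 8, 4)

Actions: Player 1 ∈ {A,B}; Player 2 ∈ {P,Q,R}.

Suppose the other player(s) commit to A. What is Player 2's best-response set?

argmax u_2 = {P}

u_2(P vs A) = 4
u_2(Q vs A) = 1
u_2(R vs A) = 1
max payoff 4 at {P}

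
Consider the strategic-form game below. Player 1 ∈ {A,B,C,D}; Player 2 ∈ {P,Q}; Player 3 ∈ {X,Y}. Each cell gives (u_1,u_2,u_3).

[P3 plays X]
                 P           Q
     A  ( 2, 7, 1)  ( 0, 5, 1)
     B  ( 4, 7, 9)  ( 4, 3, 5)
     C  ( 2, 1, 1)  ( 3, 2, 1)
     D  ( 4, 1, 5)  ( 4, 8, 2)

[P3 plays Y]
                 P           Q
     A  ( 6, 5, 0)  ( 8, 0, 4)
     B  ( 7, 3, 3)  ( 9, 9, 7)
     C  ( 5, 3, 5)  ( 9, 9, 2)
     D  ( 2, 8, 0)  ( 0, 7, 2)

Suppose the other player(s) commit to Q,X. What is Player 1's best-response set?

P1 best: {B,D}

u_1(A vs Q,X) = 0
u_1(B vs Q,X) = 4
u_1(C vs Q,X) = 3
u_1(D vs Q,X) = 4
max payoff 4 at {B,D}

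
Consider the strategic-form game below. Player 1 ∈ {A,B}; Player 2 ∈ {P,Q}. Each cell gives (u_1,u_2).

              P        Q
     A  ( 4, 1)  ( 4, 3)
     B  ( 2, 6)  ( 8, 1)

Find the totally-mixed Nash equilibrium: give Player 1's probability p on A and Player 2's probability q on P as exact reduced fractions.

P1 mixes 5/7 on A; P2 mixes 2/3 on P

P1 indiff ⇒ q·4+(1-q)·4 = q·2+(1-q)·8 ⇒ q(2) = (1-q)(4) ⇒ q = 2/3
P2 indiff ⇒ p·1+(1-p)·6 = p·3+(1-p)·1 ⇒ p(-2) = (1-p)(-5) ⇒ p = 5/7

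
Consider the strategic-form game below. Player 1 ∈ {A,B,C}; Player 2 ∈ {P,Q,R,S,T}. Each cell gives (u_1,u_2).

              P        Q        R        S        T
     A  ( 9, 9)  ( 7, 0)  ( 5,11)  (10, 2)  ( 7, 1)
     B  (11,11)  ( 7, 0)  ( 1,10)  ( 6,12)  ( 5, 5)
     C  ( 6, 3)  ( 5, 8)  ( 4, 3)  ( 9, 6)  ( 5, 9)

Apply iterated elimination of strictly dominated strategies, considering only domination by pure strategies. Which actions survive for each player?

Remaining: P1:{A,B} P2:{P,R,S}

P1 drop C (A beats it: P:9>6 Q:7>5 R:5>4 S:10>9 T:7>5)
P2 drop Q (P beats it: A:9>0 B:11>0)
P2 drop T (P beats it: A:9>1 B:11>5)
P1→{A,B} P2→{P,R,S}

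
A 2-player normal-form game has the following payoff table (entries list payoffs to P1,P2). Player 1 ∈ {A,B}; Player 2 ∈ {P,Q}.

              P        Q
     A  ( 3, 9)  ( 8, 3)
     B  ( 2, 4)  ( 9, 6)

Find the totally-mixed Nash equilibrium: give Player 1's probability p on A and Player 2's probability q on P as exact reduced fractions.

p=1/4, q=1/2

P1 indiff ⇒ q·3+(1-q)·8 = q·2+(1-q)·9 ⇒ q(1) = (1-q)(1) ⇒ q = 1/2
P2 indiff ⇒ p·9+(1-p)·4 = p·3+(1-p)·6 ⇒ p(6) = (1-p)(2) ⇒ p = 1/4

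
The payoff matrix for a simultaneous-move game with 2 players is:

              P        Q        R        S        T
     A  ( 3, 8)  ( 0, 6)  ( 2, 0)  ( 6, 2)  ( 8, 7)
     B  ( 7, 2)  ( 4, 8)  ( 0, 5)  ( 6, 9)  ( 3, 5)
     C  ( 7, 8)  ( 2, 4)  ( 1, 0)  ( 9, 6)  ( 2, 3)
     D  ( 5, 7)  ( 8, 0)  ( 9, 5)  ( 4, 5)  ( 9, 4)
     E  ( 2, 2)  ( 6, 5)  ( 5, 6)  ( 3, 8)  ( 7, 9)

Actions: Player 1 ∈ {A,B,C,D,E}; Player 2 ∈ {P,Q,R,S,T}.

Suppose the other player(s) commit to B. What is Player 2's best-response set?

P2 best: {S}

u_2(P vs B) = 2
u_2(Q vs B) = 8
u_2(R vs B) = 5
u_2(S vs B) = 9
u_2(T vs B) = 5
max payoff 9 at {S}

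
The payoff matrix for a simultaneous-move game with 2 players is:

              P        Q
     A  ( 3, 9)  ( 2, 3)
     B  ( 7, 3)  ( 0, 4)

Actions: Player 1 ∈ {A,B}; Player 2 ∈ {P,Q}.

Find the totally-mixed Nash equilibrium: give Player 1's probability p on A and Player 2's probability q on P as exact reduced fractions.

P1 mixes 1/7 on A; P2 mixes 1/3 on P

P1 indiff ⇒ q·3+(1-q)·2 = q·7+(1-q)·0 ⇒ q(-4) = (1-q)(-2) ⇒ q = 1/3
P2 indiff ⇒ p·9+(1-p)·3 = p·3+(1-p)·4 ⇒ p(6) = (1-p)(1) ⇒ p = 1/7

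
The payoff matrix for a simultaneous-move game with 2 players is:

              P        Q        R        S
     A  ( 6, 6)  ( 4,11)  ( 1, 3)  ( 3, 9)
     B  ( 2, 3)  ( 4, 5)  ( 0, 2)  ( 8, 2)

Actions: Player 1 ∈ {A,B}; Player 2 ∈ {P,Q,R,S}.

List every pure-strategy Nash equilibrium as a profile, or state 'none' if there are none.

NE set: (A,Q), (B,Q)

(A,P): not NE [P2→Q gives 11>6]
(A,Q): NE
(A,R): not NE [P2→Q gives 11>3]
(A,S): not NE [P1→B gives 8>3; P2→Q gives 11>9]
(B,P): not NE [P1→A gives 6>2; P2→Q gives 5>3]
(B,Q): NE
(B,R): not NE [P1→A gives 1>0; P2→Q gives 5>2]
(B,S): not NE [P2→Q gives 5>2]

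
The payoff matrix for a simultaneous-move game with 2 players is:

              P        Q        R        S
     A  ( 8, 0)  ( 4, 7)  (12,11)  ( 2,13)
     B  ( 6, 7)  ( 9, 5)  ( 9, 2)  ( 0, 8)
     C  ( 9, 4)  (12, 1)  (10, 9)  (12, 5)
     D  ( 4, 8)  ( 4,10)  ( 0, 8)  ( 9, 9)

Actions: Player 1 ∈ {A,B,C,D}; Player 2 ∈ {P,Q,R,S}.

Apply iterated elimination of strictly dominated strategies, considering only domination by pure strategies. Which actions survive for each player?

Survivors P1:{A,C} P2:{R,S}

P1 drop B (C beats it: P:9>6 Q:12>9 R:10>9 S:12>0)
P1 drop D (C beats it: P:9>4 Q:12>4 R:10>0 S:12>9)
P2 drop P (R beats it: A:11>0 C:9>4)
P2 drop Q (R beats it: A:11>7 C:9>1)
P1→{A,C} P2→{R,S}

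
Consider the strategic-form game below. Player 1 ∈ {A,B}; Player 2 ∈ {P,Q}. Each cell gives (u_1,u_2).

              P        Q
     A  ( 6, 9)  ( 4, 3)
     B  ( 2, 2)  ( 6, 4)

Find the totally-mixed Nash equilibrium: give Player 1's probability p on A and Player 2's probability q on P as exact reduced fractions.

P1 indiff ⇒ q·6+(1-q)·4 = q·2+(1-q)·6 ⇒ q(4) = (1-q)(2) ⇒ q = 1/3
P2 indiff ⇒ p·9+(1-p)·2 = p·3+(1-p)·4 ⇒ p(6) = (1-p)(2) ⇒ p = 1/4

P1 mixes 1/4 on A; P2 mixes 1/3 on P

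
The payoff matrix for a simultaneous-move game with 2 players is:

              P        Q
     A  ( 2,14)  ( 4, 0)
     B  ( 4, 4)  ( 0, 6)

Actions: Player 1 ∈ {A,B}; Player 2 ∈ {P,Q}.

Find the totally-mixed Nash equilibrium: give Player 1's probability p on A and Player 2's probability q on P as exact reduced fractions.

P1 indiff ⇒ q·2+(1-q)·4 = q·4+(1-q)·0 ⇒ q(-2) = (1-q)(-4) ⇒ q = 2/3
P2 indiff ⇒ p·14+(1-p)·4 = p·0+(1-p)·6 ⇒ p(14) = (1-p)(2) ⇒ p = 1/8

p=1/8, q=2/3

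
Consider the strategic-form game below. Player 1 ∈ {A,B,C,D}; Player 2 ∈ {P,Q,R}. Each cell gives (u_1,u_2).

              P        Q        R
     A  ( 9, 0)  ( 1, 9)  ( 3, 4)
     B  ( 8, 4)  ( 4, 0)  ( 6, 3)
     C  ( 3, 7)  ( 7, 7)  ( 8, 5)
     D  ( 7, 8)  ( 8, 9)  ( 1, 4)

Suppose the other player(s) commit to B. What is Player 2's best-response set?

u_2(P vs B) = 4
u_2(Q vs B) = 0
u_2(R vs B) = 3
max payoff 4 at {P}

argmax u_2 = {P}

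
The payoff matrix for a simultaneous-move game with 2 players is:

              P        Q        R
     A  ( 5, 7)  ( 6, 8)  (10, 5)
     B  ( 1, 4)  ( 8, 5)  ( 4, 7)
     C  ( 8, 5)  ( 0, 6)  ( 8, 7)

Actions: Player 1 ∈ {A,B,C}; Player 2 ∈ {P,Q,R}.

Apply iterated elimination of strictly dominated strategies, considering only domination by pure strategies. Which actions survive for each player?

IESDS → P1:{A,B} P2:{Q,R}

P2 drop P (Q beats it: A:8>7 B:5>4 C:6>5)
P1 drop C (A beats it: Q:6>0 R:10>8)
P1→{A,B} P2→{Q,R}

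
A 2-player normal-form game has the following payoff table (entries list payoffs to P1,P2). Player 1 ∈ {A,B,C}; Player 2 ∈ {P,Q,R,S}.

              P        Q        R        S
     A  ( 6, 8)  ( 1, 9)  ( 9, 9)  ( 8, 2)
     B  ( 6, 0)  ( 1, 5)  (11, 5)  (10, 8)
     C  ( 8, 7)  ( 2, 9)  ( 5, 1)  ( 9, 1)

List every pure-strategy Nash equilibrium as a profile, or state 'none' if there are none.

(A,P): not NE [P1→C gives 8>6; P2→R gives 9>8]
(A,Q): not NE [P1→C gives 2>1]
(A,R): not NE [P1→B gives 11>9]
(A,S): not NE [P1→B gives 10>8; P2→R gives 9>2]
(B,P): not NE [P1→C gives 8>6; P2→S gives 8>0]
(B,Q): not NE [P1→C gives 2>1; P2→S gives 8>5]
(B,R): not NE [P2→S gives 8>5]
(B,S): NE
(C,P): not NE [P2→Q gives 9>7]
(C,Q): NE
(C,R): not NE [P1→B gives 11>5; P2→Q gives 9>1]
(C,S): not NE [P1→B gives 10>9; P2→Q gives 9>1]

Nash profiles: (B,S), (C,Q)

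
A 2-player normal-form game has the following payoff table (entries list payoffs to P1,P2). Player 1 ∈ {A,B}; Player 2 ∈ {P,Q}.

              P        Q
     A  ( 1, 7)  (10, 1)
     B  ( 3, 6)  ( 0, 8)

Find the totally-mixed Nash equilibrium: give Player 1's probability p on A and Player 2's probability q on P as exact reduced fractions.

(p,q) = (1/4, 5/6)

P1 indiff ⇒ q·1+(1-q)·10 = q·3+(1-q)·0 ⇒ q(-2) = (1-q)(-10) ⇒ q = 5/6
P2 indiff ⇒ p·7+(1-p)·6 = p·1+(1-p)·8 ⇒ p(6) = (1-p)(2) ⇒ p = 1/4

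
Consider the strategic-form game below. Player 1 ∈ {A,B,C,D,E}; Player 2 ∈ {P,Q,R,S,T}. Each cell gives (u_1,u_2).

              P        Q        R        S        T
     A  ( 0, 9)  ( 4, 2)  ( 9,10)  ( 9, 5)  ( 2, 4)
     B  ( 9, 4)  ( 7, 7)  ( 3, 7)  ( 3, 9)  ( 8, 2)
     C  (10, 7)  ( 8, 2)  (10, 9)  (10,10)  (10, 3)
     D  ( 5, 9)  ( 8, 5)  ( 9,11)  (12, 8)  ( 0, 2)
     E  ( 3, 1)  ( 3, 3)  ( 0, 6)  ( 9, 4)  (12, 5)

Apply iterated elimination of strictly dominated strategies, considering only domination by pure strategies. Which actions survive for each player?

Remaining: P1:{C,D} P2:{R,S}

P1 drop A (C beats it: P:10>0 Q:8>4 R:10>9 S:10>9 T:10>2)
P1 drop B (C beats it: P:10>9 Q:8>7 R:10>3 S:10>3 T:10>8)
P2 drop P (R beats it: C:9>7 D:11>9 E:6>1)
P2 drop Q (R beats it: C:9>2 D:11>5 E:6>3)
P2 drop T (R beats it: C:9>3 D:11>2 E:6>5)
P1 drop E (C beats it: R:10>0 S:10>9)
P1→{C,D} P2→{R,S}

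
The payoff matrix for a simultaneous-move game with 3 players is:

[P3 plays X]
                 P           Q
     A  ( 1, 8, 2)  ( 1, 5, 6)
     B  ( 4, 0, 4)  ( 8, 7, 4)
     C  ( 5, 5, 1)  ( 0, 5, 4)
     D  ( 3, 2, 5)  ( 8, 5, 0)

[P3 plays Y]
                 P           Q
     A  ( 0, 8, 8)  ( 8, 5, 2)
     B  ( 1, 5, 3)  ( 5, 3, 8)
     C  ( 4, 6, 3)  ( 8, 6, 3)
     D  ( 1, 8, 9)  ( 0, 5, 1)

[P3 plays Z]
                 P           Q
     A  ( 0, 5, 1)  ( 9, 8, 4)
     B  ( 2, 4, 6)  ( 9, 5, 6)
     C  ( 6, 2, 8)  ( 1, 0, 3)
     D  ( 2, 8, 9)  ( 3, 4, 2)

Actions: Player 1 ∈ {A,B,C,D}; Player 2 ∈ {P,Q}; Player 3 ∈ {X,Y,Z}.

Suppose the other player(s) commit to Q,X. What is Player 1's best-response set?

u_1(A vs Q,X) = 1
u_1(B vs Q,X) = 8
u_1(C vs Q,X) = 0
u_1(D vs Q,X) = 8
max payoff 8 at {B,D}

argmax u_1 = {B,D}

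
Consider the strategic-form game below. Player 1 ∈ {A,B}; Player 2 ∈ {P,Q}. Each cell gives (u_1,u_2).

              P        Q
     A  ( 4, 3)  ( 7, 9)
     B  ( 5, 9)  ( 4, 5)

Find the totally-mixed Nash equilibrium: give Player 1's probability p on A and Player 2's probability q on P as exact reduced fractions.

P1 indiff ⇒ q·4+(1-q)·7 = q·5+(1-q)·4 ⇒ q(-1) = (1-q)(-3) ⇒ q = 3/4
P2 indiff ⇒ p·3+(1-p)·9 = p·9+(1-p)·5 ⇒ p(-6) = (1-p)(-4) ⇒ p = 2/5

P1 mixes 2/5 on A; P2 mixes 3/4 on P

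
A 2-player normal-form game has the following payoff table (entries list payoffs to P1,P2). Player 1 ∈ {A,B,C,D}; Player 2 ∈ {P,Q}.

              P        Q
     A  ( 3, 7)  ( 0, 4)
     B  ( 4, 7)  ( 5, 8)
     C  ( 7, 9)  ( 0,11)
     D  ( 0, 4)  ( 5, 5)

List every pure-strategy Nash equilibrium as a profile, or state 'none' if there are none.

NE set: (B,Q), (D,Q)

(A,P): not NE [P1→C gives 7>3]
(A,Q): not NE [P1→D gives 5>0; P2→P gives 7>4]
(B,P): not NE [P1→C gives 7>4; P2→Q gives 8>7]
(B,Q): NE
(C,P): not NE [P2→Q gives 11>9]
(C,Q): not NE [P1→D gives 5>0]
(D,P): not NE [P1→C gives 7>0; P2→Q gives 5>4]
(D,Q): NE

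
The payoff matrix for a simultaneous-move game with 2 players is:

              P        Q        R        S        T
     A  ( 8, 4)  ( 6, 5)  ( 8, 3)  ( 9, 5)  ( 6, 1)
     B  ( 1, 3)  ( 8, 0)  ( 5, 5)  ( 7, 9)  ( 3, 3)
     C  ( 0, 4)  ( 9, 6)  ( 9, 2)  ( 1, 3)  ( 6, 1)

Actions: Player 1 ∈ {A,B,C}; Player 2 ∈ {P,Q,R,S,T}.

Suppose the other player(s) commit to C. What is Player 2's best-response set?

argmax u_2 = {Q}

u_2(P vs C) = 4
u_2(Q vs C) = 6
u_2(R vs C) = 2
u_2(S vs C) = 3
u_2(T vs C) = 1
max payoff 6 at {Q}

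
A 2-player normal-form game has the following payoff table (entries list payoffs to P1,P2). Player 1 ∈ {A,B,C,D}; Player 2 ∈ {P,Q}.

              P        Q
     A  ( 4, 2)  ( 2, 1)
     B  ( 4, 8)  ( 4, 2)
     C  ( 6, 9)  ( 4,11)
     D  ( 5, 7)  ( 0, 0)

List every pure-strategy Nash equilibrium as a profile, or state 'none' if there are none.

Nash profiles: (C,Q)

(A,P): not NE [P1→C gives 6>4]
(A,Q): not NE [P1→C gives 4>2; P2→P gives 2>1]
(B,P): not NE [P1→C gives 6>4]
(B,Q): not NE [P2→P gives 8>2]
(C,P): not NE [P2→Q gives 11>9]
(C,Q): NE
(D,P): not NE [P1→C gives 6>5]
(D,Q): not NE [P1→C gives 4>0; P2→P gives 7>0]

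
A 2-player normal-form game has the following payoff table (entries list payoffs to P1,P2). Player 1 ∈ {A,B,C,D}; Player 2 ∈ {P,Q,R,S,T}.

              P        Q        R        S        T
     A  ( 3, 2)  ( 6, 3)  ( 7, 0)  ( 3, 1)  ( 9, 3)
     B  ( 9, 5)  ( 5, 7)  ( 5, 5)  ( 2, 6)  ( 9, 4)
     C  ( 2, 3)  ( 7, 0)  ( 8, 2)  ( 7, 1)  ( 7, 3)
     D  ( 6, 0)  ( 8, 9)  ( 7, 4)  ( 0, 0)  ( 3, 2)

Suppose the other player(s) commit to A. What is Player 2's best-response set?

argmax u_2 = {Q,T}

u_2(P vs A) = 2
u_2(Q vs A) = 3
u_2(R vs A) = 0
u_2(S vs A) = 1
u_2(T vs A) = 3
max payoff 3 at {Q,T}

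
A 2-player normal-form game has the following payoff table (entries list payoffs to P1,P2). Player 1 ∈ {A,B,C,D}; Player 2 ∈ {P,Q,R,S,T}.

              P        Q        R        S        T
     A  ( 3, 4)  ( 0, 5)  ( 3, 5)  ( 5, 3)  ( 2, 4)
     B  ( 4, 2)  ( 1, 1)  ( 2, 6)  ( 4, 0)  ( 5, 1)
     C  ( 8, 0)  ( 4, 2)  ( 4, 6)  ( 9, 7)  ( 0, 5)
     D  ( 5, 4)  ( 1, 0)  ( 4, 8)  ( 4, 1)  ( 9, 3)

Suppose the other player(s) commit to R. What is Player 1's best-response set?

u_1(A vs R) = 3
u_1(B vs R) = 2
u_1(C vs R) = 4
u_1(D vs R) = 4
max payoff 4 at {C,D}

argmax u_1 = {C,D}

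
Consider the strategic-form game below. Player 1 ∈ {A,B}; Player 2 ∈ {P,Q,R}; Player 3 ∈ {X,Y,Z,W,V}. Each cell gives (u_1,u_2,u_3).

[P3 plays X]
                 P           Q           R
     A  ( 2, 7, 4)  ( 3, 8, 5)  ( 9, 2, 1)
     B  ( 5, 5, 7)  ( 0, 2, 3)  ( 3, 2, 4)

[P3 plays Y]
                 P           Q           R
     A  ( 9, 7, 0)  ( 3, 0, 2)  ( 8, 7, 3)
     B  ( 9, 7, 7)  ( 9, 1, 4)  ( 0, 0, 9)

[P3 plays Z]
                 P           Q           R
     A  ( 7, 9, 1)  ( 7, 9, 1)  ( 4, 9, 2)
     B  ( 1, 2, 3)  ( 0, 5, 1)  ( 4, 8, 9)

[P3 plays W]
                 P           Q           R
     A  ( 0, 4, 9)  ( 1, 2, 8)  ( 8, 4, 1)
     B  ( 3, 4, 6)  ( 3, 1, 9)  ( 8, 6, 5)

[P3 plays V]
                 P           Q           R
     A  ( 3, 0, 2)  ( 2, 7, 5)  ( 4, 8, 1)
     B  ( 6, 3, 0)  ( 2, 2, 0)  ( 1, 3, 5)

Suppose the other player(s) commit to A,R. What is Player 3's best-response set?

u_3(X vs A,R) = 1
u_3(Y vs A,R) = 3
u_3(Z vs A,R) = 2
u_3(W vs A,R) = 1
u_3(V vs A,R) = 1
max payoff 3 at {Y}

argmax u_3 = {Y}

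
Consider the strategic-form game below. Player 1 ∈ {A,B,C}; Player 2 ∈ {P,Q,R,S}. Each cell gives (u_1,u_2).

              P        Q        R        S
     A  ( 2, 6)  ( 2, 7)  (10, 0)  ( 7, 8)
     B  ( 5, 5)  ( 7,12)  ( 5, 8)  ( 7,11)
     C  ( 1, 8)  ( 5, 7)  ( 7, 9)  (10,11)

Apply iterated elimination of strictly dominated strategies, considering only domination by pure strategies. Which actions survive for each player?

IESDS → P1:{B,C} P2:{Q,S}

P2 drop P (S beats it: A:8>6 B:11>5 C:11>8)
P2 drop R (S beats it: A:8>0 B:11>8 C:11>9)
P1 drop A (C beats it: Q:5>2 S:10>7)
P1→{B,C} P2→{Q,S}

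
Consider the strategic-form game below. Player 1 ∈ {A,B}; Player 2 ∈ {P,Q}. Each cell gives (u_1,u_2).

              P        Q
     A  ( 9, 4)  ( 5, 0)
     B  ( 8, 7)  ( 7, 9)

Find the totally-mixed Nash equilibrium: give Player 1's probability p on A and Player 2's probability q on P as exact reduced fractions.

P1 mixes 1/3 on A; P2 mixes 2/3 on P

P1 indiff ⇒ q·9+(1-q)·5 = q·8+(1-q)·7 ⇒ q(1) = (1-q)(2) ⇒ q = 2/3
P2 indiff ⇒ p·4+(1-p)·7 = p·0+(1-p)·9 ⇒ p(4) = (1-p)(2) ⇒ p = 1/3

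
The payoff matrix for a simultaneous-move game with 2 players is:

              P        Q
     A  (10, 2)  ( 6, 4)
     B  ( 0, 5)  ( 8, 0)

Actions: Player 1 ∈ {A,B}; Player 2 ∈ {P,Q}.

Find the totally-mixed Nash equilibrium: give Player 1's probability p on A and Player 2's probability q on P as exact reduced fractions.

P1 mixes 5/7 on A; P2 mixes 1/6 on P

P1 indiff ⇒ q·10+(1-q)·6 = q·0+(1-q)·8 ⇒ q(10) = (1-q)(2) ⇒ q = 1/6
P2 indiff ⇒ p·2+(1-p)·5 = p·4+(1-p)·0 ⇒ p(-2) = (1-p)(-5) ⇒ p = 5/7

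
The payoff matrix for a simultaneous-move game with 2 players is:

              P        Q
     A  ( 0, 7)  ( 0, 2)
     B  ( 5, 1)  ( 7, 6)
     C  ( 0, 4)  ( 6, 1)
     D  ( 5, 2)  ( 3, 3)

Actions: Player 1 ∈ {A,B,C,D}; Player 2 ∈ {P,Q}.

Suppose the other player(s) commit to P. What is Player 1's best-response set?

u_1(A vs P) = 0
u_1(B vs P) = 5
u_1(C vs P) = 0
u_1(D vs P) = 5
max payoff 5 at {B,D}

BR_1 = {B,D}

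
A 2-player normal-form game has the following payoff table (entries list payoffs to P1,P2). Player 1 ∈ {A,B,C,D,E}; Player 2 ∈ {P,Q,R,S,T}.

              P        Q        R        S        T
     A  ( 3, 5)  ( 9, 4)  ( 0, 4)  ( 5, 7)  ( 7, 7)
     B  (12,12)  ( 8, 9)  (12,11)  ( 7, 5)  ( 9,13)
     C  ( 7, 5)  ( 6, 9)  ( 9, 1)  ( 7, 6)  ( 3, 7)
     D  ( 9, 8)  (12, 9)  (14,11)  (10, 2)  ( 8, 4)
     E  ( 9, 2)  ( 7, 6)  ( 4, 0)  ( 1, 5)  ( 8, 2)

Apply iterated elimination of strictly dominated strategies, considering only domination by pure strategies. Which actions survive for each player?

Survivors P1:{B,D} P2:{P,R,T}

P1 drop A (D beats it: P:9>3 Q:12>9 R:14>0 S:10>5 T:8>7)
P1 drop C (D beats it: P:9>7 Q:12>6 R:14>9 S:10>7 T:8>3)
P1 drop E (B beats it: P:12>9 Q:8>7 R:12>4 S:7>1 T:9>8)
P2 drop Q (R beats it: B:11>9 D:11>9)
P2 drop S (P beats it: B:12>5 D:8>2)
P1→{B,D} P2→{P,R,T}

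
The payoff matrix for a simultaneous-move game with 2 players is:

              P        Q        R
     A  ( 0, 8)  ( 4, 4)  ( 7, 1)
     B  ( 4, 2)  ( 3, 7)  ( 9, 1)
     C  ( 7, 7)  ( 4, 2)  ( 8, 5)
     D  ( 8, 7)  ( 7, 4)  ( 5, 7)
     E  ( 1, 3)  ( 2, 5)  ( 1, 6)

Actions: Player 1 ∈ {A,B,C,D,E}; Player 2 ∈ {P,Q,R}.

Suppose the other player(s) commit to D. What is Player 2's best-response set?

u_2(P vs D) = 7
u_2(Q vs D) = 4
u_2(R vs D) = 7
max payoff 7 at {P,R}

argmax u_2 = {P,R}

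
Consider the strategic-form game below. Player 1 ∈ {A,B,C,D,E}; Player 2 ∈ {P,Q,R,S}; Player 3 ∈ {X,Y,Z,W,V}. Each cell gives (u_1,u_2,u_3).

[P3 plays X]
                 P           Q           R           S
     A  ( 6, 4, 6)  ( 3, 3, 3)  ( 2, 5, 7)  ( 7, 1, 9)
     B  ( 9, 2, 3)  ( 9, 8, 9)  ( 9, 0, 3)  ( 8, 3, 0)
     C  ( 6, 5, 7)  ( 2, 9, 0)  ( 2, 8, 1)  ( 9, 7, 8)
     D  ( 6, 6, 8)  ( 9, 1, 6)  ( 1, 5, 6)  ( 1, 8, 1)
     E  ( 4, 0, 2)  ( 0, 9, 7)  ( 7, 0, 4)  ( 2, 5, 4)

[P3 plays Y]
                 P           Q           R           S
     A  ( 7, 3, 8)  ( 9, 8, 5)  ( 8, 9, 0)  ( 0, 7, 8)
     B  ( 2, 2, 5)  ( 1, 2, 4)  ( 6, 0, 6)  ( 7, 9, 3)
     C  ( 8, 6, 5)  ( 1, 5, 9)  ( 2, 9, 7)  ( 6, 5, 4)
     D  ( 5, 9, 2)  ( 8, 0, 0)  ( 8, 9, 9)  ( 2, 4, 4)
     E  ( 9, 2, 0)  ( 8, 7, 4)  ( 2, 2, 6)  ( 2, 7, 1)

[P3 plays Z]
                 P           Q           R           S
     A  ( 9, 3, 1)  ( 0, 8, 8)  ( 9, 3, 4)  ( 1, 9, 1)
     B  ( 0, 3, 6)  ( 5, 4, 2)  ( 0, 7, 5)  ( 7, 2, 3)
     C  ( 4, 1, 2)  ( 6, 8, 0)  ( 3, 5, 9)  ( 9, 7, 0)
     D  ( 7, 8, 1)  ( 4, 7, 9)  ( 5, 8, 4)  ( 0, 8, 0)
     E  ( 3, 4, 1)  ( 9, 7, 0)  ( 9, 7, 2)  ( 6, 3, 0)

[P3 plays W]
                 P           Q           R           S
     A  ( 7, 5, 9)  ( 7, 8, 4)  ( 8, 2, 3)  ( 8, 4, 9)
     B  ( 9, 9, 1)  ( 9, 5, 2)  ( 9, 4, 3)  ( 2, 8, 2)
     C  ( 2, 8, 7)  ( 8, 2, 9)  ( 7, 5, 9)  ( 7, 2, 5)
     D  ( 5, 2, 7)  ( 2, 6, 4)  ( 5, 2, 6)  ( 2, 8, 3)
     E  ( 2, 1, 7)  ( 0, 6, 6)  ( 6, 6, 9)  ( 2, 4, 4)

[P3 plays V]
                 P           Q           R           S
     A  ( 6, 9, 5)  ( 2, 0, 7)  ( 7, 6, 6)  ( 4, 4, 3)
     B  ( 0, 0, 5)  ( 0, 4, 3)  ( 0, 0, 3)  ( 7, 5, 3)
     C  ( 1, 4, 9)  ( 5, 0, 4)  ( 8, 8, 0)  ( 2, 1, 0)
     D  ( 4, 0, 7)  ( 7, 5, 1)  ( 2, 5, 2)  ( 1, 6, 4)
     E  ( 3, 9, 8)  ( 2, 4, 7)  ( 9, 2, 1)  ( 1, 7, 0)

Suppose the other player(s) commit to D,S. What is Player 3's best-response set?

BR_3 = {Y,V}

u_3(X vs D,S) = 1
u_3(Y vs D,S) = 4
u_3(Z vs D,S) = 0
u_3(W vs D,S) = 3
u_3(V vs D,S) = 4
max payoff 4 at {Y,V}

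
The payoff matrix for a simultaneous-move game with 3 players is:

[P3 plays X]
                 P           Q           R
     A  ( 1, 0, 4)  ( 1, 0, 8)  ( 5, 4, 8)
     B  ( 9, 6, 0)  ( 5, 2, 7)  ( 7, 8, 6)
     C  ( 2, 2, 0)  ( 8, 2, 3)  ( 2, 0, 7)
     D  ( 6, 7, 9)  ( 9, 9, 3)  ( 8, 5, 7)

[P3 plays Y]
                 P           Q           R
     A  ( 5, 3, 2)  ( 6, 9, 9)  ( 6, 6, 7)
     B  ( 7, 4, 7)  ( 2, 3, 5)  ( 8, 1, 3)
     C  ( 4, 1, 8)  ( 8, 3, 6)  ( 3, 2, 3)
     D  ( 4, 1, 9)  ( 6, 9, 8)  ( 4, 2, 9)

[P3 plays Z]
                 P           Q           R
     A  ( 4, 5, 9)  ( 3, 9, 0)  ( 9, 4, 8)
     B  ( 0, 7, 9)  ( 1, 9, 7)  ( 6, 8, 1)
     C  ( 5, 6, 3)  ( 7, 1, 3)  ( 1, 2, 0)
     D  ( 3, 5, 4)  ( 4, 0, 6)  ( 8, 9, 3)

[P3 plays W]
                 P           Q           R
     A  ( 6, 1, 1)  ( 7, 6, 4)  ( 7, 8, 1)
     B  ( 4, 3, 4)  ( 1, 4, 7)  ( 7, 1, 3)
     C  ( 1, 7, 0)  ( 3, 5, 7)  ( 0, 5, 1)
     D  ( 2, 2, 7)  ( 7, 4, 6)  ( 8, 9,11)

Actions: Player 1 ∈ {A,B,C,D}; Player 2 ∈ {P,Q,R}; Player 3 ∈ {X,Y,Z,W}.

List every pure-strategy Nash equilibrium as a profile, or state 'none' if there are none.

NE set: (D,R,W)

(A,P,X): not NE [P1→B gives 9>1; P2→R gives 4>0; P3→Z gives 9>4]
(A,P,Y): not NE [P1→B gives 7>5; P2→Q gives 9>3; P3→Z gives 9>2]
(A,P,Z): not NE [P1→C gives 5>4; P2→Q gives 9>5]
(A,P,W): not NE [P2→R gives 8>1; P3→Z gives 9>1]
(A,Q,X): not NE [P1→D gives 9>1; P2→R gives 4>0; P3→Y gives 9>8]
(A,Q,Y): not NE [P1→C gives 8>6]
(A,Q,Z): not NE [P1→C gives 7>3; P3→Y gives 9>0]
(A,Q,W): not NE [P2→R gives 8>6; P3→Y gives 9>4]
(A,R,X): not NE [P1→D gives 8>5]
(A,R,Y): not NE [P1→B gives 8>6; P2→Q gives 9>6; P3→Z gives 8>7]
(A,R,Z): not NE [P2→Q gives 9>4]
(A,R,W): not NE [P1→D gives 8>7; P3→Z gives 8>1]
(B,P,X): not NE [P2→R gives 8>6; P3→Z gives 9>0]
(B,P,Y): not NE [P3→Z gives 9>7]
(B,P,Z): not NE [P1→C gives 5>0; P2→Q gives 9>7]
(B,P,W): not NE [P1→A gives 6>4; P2→Q gives 4>3; P3→Z gives 9>4]
(B,Q,X): not NE [P1→D gives 9>5; P2→R gives 8>2]
(B,Q,Y): not NE [P1→C gives 8>2; P2→P gives 4>3; P3→W gives 7>5]
(B,Q,Z): not NE [P1→C gives 7>1]
(B,Q,W): not NE [P1→D gives 7>1]
(B,R,X): not NE [P1→D gives 8>7]
(B,R,Y): not NE [P2→P gives 4>1; P3→X gives 6>3]
(B,R,Z): not NE [P1→A gives 9>6; P2→Q gives 9>8; P3→X gives 6>1]
(B,R,W): not NE [P1→D gives 8>7; P2→Q gives 4>1; P3→X gives 6>3]
(C,P,X): not NE [P1→B gives 9>2; P3→Y gives 8>0]
(C,P,Y): not NE [P1→B gives 7>4; P2→Q gives 3>1]
(C,P,Z): not NE [P3→Y gives 8>3]
(C,P,W): not NE [P1→A gives 6>1; P3→Y gives 8>0]
(C,Q,X): not NE [P1→D gives 9>8; P3→W gives 7>3]
(C,Q,Y): not NE [P3→W gives 7>6]
(C,Q,Z): not NE [P2→P gives 6>1; P3→W gives 7>3]
(C,Q,W): not NE [P1→D gives 7>3; P2→P gives 7>5]
(C,R,X): not NE [P1→D gives 8>2; P2→Q gives 2>0]
(C,R,Y): not NE [P1→B gives 8>3; P2→Q gives 3>2; P3→X gives 7>3]
(C,R,Z): not NE [P1→A gives 9>1; P2→P gives 6>2; P3→X gives 7>0]
(C,R,W): not NE [P1→D gives 8>0; P2→P gives 7>5; P3→X gives 7>1]
(D,P,X): not NE [P1→B gives 9>6; P2→Q gives 9>7]
(D,P,Y): not NE [P1→B gives 7>4; P2→Q gives 9>1]
(D,P,Z): not NE [P1→C gives 5>3; P2→R gives 9>5; P3→Y gives 9>4]
(D,P,W): not NE [P1→A gives 6>2; P2→R gives 9>2; P3→Y gives 9>7]
(D,Q,X): not NE [P3→Y gives 8>3]
(D,Q,Y): not NE [P1→C gives 8>6]
(D,Q,Z): not NE [P1→C gives 7>4; P2→R gives 9>0; P3→Y gives 8>6]
(D,Q,W): not NE [P2→R gives 9>4; P3→Y gives 8>6]
(D,R,X): not NE [P2→Q gives 9>5; P3→W gives 11>7]
(D,R,Y): not NE [P1→B gives 8>4; P2→Q gives 9>2; P3→W gives 11>9]
(D,R,Z): not NE [P1→A gives 9>8; P3→W gives 11>3]
(D,R,W): NE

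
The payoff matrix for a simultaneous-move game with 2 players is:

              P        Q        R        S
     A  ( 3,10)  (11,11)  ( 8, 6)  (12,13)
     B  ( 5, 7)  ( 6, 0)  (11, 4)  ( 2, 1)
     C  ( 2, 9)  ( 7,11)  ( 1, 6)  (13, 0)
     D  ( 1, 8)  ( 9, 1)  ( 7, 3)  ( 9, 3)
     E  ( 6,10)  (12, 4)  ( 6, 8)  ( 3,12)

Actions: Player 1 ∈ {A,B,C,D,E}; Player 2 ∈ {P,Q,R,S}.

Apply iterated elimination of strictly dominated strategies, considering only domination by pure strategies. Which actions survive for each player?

P1 drop D (A beats it: P:3>1 Q:11>9 R:8>7 S:12>9)
P2 drop R (P beats it: A:10>6 B:7>4 C:9>6 E:10>8)
P1 drop B (E beats it: P:6>5 Q:12>6 S:3>2)
P1→{A,C,E} P2→{P,Q,S}

Survivors P1:{A,C,E} P2:{P,Q,S}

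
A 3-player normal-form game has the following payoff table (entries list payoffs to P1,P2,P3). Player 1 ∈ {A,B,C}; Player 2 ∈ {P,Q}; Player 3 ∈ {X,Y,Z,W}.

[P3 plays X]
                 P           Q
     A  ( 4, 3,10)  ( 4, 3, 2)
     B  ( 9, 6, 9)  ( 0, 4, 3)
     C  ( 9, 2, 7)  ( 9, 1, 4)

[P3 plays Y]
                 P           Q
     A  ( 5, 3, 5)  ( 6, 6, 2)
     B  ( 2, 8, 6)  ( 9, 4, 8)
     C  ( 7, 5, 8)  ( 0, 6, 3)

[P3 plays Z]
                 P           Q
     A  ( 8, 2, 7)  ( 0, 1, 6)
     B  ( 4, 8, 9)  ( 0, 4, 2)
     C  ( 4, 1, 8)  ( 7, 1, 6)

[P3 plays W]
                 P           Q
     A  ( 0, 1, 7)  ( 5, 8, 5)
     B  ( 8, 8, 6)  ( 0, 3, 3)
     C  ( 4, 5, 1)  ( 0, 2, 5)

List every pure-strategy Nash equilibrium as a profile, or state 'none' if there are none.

(A,P,X): not NE [P1→C gives 9>4]
(A,P,Y): not NE [P1→C gives 7>5; P2→Q gives 6>3; P3→X gives 10>5]
(A,P,Z): not NE [P3→X gives 10>7]
(A,P,W): not NE [P1→B gives 8>0; P2→Q gives 8>1; P3→X gives 10>7]
(A,Q,X): not NE [P1→C gives 9>4; P3→Z gives 6>2]
(A,Q,Y): not NE [P1→B gives 9>6; P3→Z gives 6>2]
(A,Q,Z): not NE [P1→C gives 7>0; P2→P gives 2>1]
(A,Q,W): not NE [P3→Z gives 6>5]
(B,P,X): NE
(B,P,Y): not NE [P1→C gives 7>2; P3→Z gives 9>6]
(B,P,Z): not NE [P1→A gives 8>4]
(B,P,W): not NE [P3→Z gives 9>6]
(B,Q,X): not NE [P1→C gives 9>0; P2→P gives 6>4; P3→Y gives 8>3]
(B,Q,Y): not NE [P2→P gives 8>4]
(B,Q,Z): not NE [P1→C gives 7>0; P2→P gives 8>4; P3→Y gives 8>2]
(B,Q,W): not NE [P1→A gives 5>0; P2→P gives 8>3; P3→Y gives 8>3]
(C,P,X): not NE [P3→Z gives 8>7]
(C,P,Y): not NE [P2→Q gives 6>5]
(C,P,Z): not NE [P1→A gives 8>4]
(C,P,W): not NE [P1→B gives 8>4; P3→Z gives 8>1]
(C,Q,X): not NE [P2→P gives 2>1; P3→Z gives 6>4]
(C,Q,Y): not NE [P1→B gives 9>0; P3→Z gives 6>3]
(C,Q,Z): NE
(C,Q,W): not NE [P1→A gives 5>0; P2→P gives 5>2; P3→Z gives 6>5]

NE set: (B,P,X), (C,Q,Z)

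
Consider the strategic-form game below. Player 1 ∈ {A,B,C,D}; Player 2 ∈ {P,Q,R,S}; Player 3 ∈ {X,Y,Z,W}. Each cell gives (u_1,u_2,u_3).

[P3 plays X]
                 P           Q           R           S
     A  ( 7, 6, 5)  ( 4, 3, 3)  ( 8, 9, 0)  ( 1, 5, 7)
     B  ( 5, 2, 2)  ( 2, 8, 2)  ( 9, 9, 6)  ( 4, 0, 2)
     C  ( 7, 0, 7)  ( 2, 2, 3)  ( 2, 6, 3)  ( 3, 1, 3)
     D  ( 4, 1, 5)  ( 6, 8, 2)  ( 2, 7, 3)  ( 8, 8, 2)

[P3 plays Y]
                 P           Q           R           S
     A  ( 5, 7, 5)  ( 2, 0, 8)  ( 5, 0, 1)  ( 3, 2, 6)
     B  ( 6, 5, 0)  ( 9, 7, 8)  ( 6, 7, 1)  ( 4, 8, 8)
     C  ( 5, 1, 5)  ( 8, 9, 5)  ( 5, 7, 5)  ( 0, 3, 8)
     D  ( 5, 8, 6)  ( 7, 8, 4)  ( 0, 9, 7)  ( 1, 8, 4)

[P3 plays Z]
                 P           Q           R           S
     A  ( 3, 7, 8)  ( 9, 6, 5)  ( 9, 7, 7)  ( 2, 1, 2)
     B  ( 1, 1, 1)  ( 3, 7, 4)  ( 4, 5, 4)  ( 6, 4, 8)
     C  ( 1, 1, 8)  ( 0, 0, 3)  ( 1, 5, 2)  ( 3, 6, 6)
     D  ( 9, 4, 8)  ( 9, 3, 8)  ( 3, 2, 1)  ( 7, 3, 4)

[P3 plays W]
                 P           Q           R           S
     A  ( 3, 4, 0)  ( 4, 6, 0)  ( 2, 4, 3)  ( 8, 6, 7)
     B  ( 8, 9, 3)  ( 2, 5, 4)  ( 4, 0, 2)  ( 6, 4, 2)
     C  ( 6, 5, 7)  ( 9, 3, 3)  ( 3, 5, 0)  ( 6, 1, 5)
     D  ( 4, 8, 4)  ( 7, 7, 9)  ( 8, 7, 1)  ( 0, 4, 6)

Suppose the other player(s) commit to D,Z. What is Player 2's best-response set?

u_2(P vs D,Z) = 4
u_2(Q vs D,Z) = 3
u_2(R vs D,Z) = 2
u_2(S vs D,Z) = 3
max payoff 4 at {P}

P2 best: {P}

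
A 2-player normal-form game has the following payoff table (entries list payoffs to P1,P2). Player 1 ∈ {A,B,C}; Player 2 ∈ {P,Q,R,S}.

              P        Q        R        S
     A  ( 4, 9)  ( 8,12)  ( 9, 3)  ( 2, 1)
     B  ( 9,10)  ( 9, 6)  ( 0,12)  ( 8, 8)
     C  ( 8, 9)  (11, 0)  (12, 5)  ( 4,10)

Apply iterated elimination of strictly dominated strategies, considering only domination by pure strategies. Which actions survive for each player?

P1 drop A (C beats it: P:8>4 Q:11>8 R:12>9 S:4>2)
P2 drop Q (P beats it: B:10>6 C:9>0)
P1→{B,C} P2→{P,R,S}

IESDS → P1:{B,C} P2:{P,R,S}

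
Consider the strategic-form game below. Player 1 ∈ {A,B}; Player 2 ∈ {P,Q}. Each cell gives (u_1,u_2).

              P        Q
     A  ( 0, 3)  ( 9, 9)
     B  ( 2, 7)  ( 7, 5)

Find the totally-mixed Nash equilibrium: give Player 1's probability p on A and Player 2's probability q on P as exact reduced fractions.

P1 mixes 1/4 on A; P2 mixes 1/2 on P

P1 indiff ⇒ q·0+(1-q)·9 = q·2+(1-q)·7 ⇒ q(-2) = (1-q)(-2) ⇒ q = 1/2
P2 indiff ⇒ p·3+(1-p)·7 = p·9+(1-p)·5 ⇒ p(-6) = (1-p)(-2) ⇒ p = 1/4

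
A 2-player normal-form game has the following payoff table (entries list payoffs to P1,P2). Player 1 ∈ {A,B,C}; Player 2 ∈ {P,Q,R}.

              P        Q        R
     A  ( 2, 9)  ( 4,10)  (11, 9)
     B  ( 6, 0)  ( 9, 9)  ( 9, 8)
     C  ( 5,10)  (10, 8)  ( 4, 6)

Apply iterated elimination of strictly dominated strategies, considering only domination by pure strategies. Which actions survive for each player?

P2 drop R (Q beats it: A:10>9 B:9>8 C:8>6)
P1 drop A (B beats it: P:6>2 Q:9>4)
P1→{B,C} P2→{P,Q}

Remaining: P1:{B,C} P2:{P,Q}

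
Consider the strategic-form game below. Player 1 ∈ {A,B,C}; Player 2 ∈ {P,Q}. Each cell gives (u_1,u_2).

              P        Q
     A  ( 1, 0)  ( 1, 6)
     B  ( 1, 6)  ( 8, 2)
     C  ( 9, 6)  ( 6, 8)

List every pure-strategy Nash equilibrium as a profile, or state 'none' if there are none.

(A,P): not NE [P1→C gives 9>1; P2→Q gives 6>0]
(A,Q): not NE [P1→B gives 8>1]
(B,P): not NE [P1→C gives 9>1]
(B,Q): not NE [P2→P gives 6>2]
(C,P): not NE [P2→Q gives 8>6]
(C,Q): not NE [P1→B gives 8>6]

PSNE: ∅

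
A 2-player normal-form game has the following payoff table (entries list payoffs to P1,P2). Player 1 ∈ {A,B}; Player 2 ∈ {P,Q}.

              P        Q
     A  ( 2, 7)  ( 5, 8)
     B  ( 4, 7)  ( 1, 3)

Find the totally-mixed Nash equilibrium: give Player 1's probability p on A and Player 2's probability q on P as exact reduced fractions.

p=4/5, q=2/3

P1 indiff ⇒ q·2+(1-q)·5 = q·4+(1-q)·1 ⇒ q(-2) = (1-q)(-4) ⇒ q = 2/3
P2 indiff ⇒ p·7+(1-p)·7 = p·8+(1-p)·3 ⇒ p(-1) = (1-p)(-4) ⇒ p = 4/5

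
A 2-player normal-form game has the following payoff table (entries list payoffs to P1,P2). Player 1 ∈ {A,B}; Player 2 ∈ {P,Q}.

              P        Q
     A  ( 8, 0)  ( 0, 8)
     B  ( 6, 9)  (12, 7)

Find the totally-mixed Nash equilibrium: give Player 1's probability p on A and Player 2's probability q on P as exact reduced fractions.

P1 indiff ⇒ q·8+(1-q)·0 = q·6+(1-q)·12 ⇒ q(2) = (1-q)(12) ⇒ q = 6/7
P2 indiff ⇒ p·0+(1-p)·9 = p·8+(1-p)·7 ⇒ p(-8) = (1-p)(-2) ⇒ p = 1/5

p=1/5, q=6/7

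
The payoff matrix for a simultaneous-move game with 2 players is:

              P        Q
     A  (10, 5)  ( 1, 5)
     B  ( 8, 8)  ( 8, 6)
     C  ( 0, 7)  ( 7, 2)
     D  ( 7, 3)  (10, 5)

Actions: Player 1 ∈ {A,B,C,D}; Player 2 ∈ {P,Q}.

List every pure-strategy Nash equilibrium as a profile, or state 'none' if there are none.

(A,P): NE
(A,Q): not NE [P1→D gives 10>1]
(B,P): not NE [P1→A gives 10>8]
(B,Q): not NE [P1→D gives 10>8; P2→P gives 8>6]
(C,P): not NE [P1→A gives 10>0]
(C,Q): not NE [P1→D gives 10>7; P2→P gives 7>2]
(D,P): not NE [P1→A gives 10>7; P2→Q gives 5>3]
(D,Q): NE

PSNE = {(A,P), (D,Q)}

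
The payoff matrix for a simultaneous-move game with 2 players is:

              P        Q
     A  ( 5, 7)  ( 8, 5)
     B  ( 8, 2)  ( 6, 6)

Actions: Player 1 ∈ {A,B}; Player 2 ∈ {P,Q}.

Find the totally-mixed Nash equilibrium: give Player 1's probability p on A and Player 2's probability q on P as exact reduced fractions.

P1 indiff ⇒ q·5+(1-q)·8 = q·8+(1-q)·6 ⇒ q(-3) = (1-q)(-2) ⇒ q = 2/5
P2 indiff ⇒ p·7+(1-p)·2 = p·5+(1-p)·6 ⇒ p(2) = (1-p)(4) ⇒ p = 2/3

p=2/3, q=2/5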